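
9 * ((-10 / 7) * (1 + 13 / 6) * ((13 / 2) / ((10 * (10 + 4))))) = -741 / 392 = -1.89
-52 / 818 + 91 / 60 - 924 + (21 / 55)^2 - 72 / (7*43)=-922.64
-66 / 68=-33 / 34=-0.97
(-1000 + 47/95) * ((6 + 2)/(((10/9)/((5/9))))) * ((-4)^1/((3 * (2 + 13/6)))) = 3038496/2375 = 1279.37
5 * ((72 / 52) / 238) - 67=-103604 / 1547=-66.97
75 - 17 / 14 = 1033 / 14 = 73.79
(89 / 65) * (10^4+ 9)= 890801 / 65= 13704.63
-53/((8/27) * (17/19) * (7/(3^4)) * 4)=-2202309/3808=-578.34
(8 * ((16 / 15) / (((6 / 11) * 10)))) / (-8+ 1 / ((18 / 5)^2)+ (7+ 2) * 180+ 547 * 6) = 12672 / 39642025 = 0.00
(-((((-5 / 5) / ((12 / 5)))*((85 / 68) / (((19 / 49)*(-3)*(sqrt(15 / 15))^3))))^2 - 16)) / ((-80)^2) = 118270511 / 47908454400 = 0.00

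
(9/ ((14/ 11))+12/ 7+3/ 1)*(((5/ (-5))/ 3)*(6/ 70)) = -33/ 98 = -0.34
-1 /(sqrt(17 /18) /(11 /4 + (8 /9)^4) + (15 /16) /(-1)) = 11017658880 * sqrt(34) /177547050769 + 627359042000 /532641152307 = 1.54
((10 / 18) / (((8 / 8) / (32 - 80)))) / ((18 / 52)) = -2080 / 27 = -77.04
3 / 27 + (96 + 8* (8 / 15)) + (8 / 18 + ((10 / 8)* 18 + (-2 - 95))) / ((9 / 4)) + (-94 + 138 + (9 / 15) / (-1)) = 8980 / 81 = 110.86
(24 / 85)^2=576 / 7225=0.08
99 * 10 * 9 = 8910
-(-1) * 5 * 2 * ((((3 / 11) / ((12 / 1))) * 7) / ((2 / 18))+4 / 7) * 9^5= 182166165 / 154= 1182897.18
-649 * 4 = -2596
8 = 8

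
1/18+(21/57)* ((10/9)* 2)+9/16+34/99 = 1.78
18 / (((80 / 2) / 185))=333 / 4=83.25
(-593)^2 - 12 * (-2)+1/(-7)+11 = 2461787/7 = 351683.86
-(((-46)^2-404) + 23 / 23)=-1713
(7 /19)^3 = 343 /6859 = 0.05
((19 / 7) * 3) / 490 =57 / 3430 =0.02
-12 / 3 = -4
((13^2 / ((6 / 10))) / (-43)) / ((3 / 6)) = -13.10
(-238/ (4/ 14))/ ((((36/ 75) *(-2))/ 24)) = 20825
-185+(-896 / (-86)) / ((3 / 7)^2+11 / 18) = -5181319 / 30143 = -171.89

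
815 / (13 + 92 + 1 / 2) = 1630 / 211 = 7.73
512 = 512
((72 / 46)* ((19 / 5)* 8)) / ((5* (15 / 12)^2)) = 87552 / 14375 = 6.09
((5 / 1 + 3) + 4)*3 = 36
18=18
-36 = -36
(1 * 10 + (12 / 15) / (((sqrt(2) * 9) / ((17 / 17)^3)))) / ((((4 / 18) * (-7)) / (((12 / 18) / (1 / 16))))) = -480 / 7 - 32 * sqrt(2) / 105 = -69.00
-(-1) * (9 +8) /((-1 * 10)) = -17 /10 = -1.70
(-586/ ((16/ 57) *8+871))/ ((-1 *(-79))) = -33402/ 3932225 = -0.01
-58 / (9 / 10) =-580 / 9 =-64.44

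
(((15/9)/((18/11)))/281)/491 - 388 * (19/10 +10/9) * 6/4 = -65283185911/37252170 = -1752.47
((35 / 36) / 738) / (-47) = -35 / 1248696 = -0.00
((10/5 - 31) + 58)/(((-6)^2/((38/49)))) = 551/882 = 0.62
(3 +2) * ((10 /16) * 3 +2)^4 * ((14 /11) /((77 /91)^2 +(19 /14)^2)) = 53533741807 /95434240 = 560.95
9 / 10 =0.90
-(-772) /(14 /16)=6176 /7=882.29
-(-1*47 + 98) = -51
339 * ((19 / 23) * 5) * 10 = 322050 / 23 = 14002.17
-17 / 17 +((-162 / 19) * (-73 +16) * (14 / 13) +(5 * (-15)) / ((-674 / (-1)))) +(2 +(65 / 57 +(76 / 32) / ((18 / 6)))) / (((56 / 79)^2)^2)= 537.85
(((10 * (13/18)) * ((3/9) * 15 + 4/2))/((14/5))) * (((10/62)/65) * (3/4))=0.03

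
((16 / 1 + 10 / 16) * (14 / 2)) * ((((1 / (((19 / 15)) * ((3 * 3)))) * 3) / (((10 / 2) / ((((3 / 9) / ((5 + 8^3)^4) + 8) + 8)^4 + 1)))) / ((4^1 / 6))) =3388335064373626380009517130942108784746122111723289 / 5627330734595141951803450561092909565653895896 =602121.19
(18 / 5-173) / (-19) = 847 / 95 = 8.92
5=5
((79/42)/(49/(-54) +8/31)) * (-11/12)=80817/30436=2.66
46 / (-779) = -46 / 779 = -0.06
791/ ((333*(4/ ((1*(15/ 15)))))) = 791/ 1332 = 0.59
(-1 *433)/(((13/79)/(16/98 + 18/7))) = -4583738/637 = -7195.82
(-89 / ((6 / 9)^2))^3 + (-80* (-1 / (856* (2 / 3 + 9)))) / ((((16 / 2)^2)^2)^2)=-209020677036834801 / 26029850624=-8030037.52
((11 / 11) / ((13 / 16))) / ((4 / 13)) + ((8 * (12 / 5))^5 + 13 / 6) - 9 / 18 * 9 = 2609194.30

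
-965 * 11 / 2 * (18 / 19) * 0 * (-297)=0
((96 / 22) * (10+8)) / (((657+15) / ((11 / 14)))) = 0.09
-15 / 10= -1.50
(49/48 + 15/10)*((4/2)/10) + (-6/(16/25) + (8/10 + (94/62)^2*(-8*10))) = -44274257/230640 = -191.96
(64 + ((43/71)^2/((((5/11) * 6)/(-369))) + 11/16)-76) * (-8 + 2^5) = -73727043/50410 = -1462.55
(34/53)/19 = 34/1007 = 0.03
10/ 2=5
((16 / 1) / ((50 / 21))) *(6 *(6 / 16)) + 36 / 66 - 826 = -810.33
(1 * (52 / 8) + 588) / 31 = 1189 / 62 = 19.18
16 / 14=8 / 7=1.14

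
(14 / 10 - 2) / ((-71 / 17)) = 51 / 355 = 0.14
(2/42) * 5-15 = -310/21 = -14.76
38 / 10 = 19 / 5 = 3.80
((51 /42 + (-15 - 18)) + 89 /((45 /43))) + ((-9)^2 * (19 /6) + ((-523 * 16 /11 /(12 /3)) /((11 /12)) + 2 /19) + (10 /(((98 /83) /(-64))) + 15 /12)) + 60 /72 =-8872575427 /20277180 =-437.56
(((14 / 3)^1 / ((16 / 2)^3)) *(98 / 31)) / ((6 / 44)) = 0.21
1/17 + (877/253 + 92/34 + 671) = 677.23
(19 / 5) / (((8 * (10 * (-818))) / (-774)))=7353 / 163600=0.04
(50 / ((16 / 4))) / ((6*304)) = 0.01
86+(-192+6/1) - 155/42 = -4355/42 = -103.69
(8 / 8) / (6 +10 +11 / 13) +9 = 1984 / 219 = 9.06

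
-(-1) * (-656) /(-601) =656 /601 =1.09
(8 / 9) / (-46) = -4 / 207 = -0.02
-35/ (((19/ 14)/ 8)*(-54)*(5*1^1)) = 392/ 513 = 0.76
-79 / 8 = -9.88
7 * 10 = 70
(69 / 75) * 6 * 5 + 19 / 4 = 647 / 20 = 32.35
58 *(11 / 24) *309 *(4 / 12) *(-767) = -25201319 / 12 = -2100109.92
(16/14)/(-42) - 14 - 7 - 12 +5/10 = -9563/294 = -32.53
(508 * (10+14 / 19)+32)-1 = 104221 / 19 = 5485.32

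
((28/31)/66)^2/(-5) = -196/5232645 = -0.00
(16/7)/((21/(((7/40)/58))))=1/3045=0.00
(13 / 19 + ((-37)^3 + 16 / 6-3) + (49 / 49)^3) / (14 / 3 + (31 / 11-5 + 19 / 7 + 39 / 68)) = -15117085984 / 1722863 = -8774.40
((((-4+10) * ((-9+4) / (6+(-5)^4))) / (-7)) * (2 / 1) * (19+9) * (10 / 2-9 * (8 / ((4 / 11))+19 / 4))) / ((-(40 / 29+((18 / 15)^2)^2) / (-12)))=-1538268750 / 4936313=-311.62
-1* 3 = -3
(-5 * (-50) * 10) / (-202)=-1250 / 101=-12.38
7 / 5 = 1.40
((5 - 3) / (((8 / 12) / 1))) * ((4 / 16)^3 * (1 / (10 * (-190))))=-3 / 121600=-0.00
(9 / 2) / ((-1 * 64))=-0.07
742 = 742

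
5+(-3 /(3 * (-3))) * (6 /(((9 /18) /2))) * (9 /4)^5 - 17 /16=465.26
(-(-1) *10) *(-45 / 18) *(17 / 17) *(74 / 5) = -370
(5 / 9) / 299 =5 / 2691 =0.00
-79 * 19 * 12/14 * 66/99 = -6004/7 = -857.71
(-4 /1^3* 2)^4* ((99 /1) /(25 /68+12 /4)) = 27574272 /229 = 120411.67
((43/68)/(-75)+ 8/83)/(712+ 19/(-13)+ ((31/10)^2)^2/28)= 1355208400/10998882317109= 0.00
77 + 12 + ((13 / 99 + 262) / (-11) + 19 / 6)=148837 / 2178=68.34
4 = 4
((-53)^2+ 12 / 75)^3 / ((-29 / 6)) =-2078263947713934 / 453125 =-4586513539.78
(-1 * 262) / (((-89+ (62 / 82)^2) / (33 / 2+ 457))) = 208539817 / 148648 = 1402.91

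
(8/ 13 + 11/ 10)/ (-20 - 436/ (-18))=2007/ 4940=0.41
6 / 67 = 0.09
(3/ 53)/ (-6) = -0.01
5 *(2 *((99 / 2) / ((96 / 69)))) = 11385 / 32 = 355.78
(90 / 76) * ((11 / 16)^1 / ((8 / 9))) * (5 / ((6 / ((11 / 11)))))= 7425 / 9728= 0.76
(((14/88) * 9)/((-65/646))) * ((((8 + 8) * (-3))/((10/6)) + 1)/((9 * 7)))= 44897/7150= 6.28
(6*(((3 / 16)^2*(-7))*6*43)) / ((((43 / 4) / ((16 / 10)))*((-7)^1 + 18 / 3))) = 567 / 10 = 56.70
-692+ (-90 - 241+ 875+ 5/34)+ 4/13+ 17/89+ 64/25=-142397893/983450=-144.79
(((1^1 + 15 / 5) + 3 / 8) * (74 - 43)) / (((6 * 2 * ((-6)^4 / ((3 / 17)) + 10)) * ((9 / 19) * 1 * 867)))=20615 / 5508793152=0.00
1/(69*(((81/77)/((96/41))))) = 2464/76383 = 0.03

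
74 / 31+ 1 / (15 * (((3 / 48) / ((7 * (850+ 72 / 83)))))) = 245291714 / 38595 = 6355.53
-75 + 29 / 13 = -946 / 13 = -72.77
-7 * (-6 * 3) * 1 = 126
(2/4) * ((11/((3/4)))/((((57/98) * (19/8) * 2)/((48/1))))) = 137984/1083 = 127.41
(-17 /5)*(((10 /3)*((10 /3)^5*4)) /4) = -3400000 /729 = -4663.92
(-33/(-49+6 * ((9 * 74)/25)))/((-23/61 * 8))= 50325/509864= 0.10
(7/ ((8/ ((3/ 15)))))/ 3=7/ 120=0.06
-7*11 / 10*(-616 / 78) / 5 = 11858 / 975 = 12.16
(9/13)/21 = 3/91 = 0.03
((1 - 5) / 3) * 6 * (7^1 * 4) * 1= -224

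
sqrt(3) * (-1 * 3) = -5.20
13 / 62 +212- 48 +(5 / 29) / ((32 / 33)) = 4729099 / 28768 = 164.39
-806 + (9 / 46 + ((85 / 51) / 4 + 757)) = -13355 / 276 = -48.39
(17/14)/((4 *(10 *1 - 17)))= -17/392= -0.04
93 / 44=2.11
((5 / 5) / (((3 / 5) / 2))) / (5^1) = 2 / 3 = 0.67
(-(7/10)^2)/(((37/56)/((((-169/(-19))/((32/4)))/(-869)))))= 57967/61090700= 0.00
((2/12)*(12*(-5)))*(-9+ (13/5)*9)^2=-10368/5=-2073.60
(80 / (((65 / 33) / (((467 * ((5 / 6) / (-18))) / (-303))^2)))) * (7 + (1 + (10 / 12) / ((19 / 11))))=1.75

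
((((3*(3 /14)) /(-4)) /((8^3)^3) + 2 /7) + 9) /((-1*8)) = -9970459793 /8589934592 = -1.16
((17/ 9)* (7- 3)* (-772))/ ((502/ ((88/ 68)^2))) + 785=29399059/ 38403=765.54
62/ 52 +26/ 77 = 3063/ 2002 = 1.53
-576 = -576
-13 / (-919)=13 / 919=0.01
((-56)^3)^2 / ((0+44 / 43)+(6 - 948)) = -663081058304 / 20231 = -32775495.94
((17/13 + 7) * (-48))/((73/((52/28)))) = -5184/511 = -10.14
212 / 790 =106 / 395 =0.27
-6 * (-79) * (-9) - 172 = -4438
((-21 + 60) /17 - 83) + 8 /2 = -1304 /17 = -76.71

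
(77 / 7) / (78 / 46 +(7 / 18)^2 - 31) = -81972 / 217249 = -0.38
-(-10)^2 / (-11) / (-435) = -20 / 957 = -0.02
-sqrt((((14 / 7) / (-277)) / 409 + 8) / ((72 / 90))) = -sqrt(513411021030) / 226586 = -3.16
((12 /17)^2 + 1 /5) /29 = 1009 /41905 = 0.02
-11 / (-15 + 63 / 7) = 11 / 6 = 1.83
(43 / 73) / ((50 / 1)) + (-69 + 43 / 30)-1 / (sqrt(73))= -369863 / 5475-sqrt(73) / 73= -67.67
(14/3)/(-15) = -14/45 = -0.31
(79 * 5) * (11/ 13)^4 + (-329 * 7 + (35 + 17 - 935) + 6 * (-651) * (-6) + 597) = 21049.49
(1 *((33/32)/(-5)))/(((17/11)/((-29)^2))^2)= -2824173033/46240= -61076.41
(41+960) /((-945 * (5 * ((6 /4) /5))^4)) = -2288 /10935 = -0.21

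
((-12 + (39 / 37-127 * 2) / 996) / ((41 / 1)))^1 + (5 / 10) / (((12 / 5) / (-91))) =-19397557 / 1007288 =-19.26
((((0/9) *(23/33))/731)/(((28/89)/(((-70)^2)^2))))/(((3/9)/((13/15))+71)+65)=0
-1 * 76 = -76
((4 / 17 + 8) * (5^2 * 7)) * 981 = 24034500 / 17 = 1413794.12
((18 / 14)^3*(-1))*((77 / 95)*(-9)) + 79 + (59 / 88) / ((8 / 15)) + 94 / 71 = 97.09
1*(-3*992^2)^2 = 8715437604864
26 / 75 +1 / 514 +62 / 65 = 1.30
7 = 7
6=6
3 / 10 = 0.30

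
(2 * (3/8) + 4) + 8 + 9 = 87/4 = 21.75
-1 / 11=-0.09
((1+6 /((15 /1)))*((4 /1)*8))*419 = 93856 /5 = 18771.20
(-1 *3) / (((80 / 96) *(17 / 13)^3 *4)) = -19773 / 49130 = -0.40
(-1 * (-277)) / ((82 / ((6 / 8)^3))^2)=201933 / 27541504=0.01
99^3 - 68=970231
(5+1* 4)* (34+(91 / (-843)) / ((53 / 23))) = 4550979 / 14893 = 305.58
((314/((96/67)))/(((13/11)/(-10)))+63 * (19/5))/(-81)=2519261/126360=19.94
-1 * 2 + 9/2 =5/2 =2.50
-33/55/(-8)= 3/40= 0.08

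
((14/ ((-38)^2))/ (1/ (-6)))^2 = 441/ 130321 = 0.00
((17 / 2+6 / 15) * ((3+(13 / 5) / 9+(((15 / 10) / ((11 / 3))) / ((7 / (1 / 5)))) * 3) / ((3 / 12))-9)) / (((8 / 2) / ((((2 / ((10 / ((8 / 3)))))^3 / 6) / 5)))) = 8478496 / 175415625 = 0.05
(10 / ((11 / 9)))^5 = 5904900000 / 161051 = 36664.78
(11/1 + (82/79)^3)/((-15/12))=-23899188/2465195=-9.69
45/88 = 0.51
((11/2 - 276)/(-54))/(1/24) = 1082/9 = 120.22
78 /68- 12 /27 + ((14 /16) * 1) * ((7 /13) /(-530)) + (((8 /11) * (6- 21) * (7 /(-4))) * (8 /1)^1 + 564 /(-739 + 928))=101569790851 /649368720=156.41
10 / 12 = 5 / 6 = 0.83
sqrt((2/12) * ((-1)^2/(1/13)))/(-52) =-sqrt(78)/312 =-0.03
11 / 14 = 0.79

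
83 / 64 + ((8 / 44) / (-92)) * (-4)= 21127 / 16192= 1.30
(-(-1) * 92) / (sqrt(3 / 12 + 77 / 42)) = 63.74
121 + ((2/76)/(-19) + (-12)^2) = 191329/722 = 265.00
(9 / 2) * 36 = 162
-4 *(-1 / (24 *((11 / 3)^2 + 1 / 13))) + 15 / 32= 12177 / 25312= 0.48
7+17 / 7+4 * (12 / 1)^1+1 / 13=5233 / 91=57.51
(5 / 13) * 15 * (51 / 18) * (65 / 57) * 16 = 17000 / 57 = 298.25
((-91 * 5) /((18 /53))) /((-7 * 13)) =265 /18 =14.72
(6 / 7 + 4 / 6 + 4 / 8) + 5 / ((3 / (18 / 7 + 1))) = 335 / 42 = 7.98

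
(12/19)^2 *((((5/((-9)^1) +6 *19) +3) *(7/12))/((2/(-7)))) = -94.83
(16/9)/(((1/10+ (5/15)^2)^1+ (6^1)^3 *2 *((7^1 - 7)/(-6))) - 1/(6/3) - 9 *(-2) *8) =80/6467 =0.01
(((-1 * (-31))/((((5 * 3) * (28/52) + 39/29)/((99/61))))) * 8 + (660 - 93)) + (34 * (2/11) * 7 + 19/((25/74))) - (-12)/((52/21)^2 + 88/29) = 25848785666919/36379003100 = 710.54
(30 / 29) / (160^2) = 3 / 74240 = 0.00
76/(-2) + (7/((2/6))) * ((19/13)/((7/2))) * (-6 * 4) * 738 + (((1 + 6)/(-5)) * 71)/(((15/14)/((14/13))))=-155458.53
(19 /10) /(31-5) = 19 /260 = 0.07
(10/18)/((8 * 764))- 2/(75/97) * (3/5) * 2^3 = -85371791/6876000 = -12.42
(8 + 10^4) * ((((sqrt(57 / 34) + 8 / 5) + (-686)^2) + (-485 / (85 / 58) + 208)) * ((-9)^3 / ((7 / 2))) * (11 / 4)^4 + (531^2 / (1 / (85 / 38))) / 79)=-400738269329669218347 / 7144760 - 13352284539 * sqrt(1938) / 3808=-56088570112465.79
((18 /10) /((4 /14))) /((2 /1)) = 63 /20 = 3.15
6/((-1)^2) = 6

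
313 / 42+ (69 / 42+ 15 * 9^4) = 2066906 / 21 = 98424.10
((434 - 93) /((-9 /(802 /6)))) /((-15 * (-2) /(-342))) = 2598079 /45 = 57735.09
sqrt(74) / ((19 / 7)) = 7*sqrt(74) / 19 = 3.17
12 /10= 6 /5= 1.20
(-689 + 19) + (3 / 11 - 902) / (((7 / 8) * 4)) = -10204 / 11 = -927.64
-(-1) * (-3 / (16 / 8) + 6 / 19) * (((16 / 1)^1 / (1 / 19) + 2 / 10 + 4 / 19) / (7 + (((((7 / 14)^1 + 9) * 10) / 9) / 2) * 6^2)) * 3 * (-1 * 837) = 653540481 / 142234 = 4594.83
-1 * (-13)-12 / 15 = 61 / 5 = 12.20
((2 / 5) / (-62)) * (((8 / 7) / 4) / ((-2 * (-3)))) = -1 / 3255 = -0.00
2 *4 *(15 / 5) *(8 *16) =3072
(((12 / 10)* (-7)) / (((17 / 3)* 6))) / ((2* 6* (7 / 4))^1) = -1 / 85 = -0.01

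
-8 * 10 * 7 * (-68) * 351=13366080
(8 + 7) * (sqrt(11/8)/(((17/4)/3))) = 12.42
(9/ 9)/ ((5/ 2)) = 2/ 5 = 0.40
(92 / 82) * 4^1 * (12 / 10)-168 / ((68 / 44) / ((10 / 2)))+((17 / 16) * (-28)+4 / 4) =-7902503 / 13940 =-566.89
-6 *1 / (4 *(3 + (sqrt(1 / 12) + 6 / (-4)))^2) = -54 / (sqrt(3) + 9)^2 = -0.47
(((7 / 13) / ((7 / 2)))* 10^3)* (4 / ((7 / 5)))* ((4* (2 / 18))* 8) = 1280000 / 819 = 1562.88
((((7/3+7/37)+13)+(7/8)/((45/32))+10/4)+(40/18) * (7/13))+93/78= 35021/1665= 21.03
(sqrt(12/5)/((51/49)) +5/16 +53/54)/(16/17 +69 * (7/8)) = 0.05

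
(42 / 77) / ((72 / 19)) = 19 / 132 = 0.14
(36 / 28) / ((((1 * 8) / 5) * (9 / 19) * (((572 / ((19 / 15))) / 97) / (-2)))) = -35017 / 48048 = -0.73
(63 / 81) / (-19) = -0.04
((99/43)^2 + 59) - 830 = -1415778/1849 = -765.70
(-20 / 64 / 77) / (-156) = 5 / 192192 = 0.00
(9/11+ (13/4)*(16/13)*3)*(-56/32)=-987/44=-22.43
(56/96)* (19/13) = 133/156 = 0.85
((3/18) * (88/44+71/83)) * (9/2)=2.14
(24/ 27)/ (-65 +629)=2/ 1269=0.00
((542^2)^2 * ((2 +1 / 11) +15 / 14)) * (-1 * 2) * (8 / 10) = -168107116431808 / 385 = -436641860861.84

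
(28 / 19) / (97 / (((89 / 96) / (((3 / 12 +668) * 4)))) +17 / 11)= 3916 / 743177533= 0.00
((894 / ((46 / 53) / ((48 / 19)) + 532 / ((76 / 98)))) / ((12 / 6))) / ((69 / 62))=11750736 / 20079667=0.59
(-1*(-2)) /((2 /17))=17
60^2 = 3600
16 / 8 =2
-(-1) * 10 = 10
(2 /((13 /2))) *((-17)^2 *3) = 3468 /13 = 266.77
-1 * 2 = -2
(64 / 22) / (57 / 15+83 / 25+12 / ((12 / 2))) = 0.32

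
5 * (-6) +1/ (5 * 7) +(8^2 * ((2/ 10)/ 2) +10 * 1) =-95/ 7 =-13.57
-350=-350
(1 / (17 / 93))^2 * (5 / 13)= 43245 / 3757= 11.51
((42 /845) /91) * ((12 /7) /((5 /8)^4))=294912 /48059375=0.01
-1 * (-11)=11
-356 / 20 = -89 / 5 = -17.80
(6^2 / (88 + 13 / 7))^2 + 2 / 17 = 0.28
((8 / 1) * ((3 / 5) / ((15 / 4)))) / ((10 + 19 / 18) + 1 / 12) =1152 / 10025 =0.11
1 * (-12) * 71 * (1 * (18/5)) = -15336/5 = -3067.20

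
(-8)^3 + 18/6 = -509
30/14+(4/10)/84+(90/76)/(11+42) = 229441/105735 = 2.17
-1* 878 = -878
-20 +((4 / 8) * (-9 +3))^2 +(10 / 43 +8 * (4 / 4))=-119 / 43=-2.77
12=12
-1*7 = -7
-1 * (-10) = 10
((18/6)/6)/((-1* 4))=-1/8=-0.12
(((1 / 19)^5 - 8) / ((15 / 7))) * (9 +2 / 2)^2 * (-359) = 995589835660 / 7428297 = 134026.66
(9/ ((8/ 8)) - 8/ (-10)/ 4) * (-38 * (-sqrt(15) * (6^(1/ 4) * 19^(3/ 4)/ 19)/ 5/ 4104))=23 * 2^(1/ 4) * sqrt(5) * 57^(3/ 4)/ 25650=0.05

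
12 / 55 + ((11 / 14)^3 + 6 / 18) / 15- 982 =-1333460501 / 1358280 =-981.73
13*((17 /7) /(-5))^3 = -63869 /42875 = -1.49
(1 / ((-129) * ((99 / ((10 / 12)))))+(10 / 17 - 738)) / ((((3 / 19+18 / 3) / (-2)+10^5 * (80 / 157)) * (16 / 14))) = -20057946590101 / 1583916959076408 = -0.01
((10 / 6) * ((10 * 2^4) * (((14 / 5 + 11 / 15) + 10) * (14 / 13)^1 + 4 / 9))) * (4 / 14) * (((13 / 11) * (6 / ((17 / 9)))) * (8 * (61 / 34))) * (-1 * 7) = -1372021760 / 3179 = -431589.10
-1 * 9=-9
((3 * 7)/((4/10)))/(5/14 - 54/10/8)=-14700/89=-165.17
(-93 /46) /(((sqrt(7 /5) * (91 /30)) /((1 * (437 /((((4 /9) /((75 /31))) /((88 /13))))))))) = -12696750 * sqrt(35) /8281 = -9070.76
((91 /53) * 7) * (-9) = -5733 /53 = -108.17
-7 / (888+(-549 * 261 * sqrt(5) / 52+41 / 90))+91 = 105618321900 * sqrt(5) / 203561659611929+18524145078476219 / 203561659611929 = 91.00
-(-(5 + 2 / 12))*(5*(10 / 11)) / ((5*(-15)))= -31 / 99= -0.31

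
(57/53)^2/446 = 3249/1252814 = 0.00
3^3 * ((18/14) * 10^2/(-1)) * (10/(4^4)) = -30375/224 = -135.60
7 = 7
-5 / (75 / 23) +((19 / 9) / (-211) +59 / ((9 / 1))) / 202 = -1439384 / 958995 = -1.50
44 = 44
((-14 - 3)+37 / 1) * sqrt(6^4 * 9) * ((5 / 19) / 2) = 284.21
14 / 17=0.82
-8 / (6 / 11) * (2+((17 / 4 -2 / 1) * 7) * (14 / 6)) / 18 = -1705 / 54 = -31.57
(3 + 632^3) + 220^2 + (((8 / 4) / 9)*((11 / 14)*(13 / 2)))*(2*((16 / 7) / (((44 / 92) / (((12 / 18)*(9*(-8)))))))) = 37115125993 / 147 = 252483850.29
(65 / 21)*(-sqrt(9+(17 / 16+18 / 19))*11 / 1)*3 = -715*sqrt(63593) / 532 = -338.92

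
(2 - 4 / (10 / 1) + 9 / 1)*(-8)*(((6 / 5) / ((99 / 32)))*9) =-81408 / 275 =-296.03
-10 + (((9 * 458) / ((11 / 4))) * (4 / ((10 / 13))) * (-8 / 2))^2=2940374391254 / 3025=972024592.15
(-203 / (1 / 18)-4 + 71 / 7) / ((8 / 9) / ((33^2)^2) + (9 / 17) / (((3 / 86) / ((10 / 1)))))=-4633221388455 / 192759600292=-24.04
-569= -569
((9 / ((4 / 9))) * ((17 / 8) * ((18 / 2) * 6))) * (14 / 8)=260253 / 64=4066.45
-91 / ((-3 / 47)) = 4277 / 3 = 1425.67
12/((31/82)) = 984/31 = 31.74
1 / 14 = 0.07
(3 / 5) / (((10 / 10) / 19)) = 57 / 5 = 11.40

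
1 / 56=0.02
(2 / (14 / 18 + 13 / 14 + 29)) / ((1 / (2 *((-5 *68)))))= -171360 / 3869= -44.29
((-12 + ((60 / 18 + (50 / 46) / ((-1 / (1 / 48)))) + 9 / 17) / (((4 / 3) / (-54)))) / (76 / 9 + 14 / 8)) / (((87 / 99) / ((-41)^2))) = -1046473126677 / 33291304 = -31433.83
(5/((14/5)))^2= 625/196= 3.19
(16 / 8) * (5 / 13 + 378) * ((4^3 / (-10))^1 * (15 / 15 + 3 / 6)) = -472224 / 65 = -7264.98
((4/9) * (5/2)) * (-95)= -105.56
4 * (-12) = -48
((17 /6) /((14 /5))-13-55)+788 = 60565 /84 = 721.01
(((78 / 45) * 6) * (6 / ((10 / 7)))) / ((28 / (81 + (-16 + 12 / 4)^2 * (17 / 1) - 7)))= 114933 / 25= 4597.32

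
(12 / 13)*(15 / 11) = 180 / 143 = 1.26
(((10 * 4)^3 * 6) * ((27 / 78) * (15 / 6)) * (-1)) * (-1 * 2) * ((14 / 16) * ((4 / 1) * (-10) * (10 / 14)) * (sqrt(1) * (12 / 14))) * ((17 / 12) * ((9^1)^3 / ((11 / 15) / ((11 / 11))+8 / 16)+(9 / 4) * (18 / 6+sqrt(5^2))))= -41376096000000 / 3367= -12288712800.71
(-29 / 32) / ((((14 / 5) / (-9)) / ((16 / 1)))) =1305 / 28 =46.61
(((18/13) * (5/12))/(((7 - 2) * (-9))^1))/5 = -1/390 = -0.00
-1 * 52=-52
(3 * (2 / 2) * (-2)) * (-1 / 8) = 0.75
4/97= 0.04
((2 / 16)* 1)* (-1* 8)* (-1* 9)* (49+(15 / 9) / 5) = 444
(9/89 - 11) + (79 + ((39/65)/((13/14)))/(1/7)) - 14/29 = 12102809/167765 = 72.14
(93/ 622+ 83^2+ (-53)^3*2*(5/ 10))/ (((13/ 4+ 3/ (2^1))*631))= -176632886/ 3728579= -47.37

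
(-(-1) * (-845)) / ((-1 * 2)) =845 / 2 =422.50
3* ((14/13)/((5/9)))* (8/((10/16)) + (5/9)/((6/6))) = 25242/325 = 77.67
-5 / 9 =-0.56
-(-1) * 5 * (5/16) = 25/16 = 1.56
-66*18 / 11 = -108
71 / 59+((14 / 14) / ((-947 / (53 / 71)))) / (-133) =1.20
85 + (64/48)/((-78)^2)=387856/4563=85.00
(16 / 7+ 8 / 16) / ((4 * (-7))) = -39 / 392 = -0.10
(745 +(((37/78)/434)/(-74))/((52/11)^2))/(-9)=-136388353799/1647644544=-82.78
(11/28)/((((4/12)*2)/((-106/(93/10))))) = -2915/434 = -6.72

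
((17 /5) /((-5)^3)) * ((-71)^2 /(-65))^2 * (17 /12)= -7343975809 /31687500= -231.76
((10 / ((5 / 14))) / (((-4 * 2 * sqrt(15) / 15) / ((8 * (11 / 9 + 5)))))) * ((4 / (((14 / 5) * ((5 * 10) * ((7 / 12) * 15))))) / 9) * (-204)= 49.94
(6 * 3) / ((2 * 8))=9 / 8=1.12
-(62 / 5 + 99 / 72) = -551 / 40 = -13.78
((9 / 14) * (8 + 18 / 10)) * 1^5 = 6.30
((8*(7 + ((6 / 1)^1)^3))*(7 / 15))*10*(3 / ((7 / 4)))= 14272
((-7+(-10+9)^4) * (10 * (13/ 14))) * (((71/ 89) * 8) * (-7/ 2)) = 110760/ 89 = 1244.49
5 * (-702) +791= -2719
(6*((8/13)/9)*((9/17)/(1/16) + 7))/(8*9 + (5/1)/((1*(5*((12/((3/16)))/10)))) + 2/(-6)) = 134656/1523795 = 0.09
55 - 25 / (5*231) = 12700 / 231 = 54.98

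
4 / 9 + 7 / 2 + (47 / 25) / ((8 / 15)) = 2689 / 360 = 7.47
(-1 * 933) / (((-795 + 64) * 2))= 933 / 1462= 0.64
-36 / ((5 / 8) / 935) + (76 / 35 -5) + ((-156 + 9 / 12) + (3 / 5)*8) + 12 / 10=-7561131 / 140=-54008.08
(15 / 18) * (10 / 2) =4.17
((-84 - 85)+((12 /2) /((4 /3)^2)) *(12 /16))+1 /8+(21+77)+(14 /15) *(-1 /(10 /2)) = -164473 /2400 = -68.53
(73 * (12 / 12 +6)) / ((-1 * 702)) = -0.73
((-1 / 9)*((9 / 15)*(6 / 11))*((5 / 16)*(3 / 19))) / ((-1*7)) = 3 / 11704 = 0.00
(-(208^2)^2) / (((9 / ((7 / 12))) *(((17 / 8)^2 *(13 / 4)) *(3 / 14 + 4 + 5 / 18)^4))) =-20302.19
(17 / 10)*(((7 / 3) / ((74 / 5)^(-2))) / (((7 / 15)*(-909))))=-46546 / 22725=-2.05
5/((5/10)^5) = 160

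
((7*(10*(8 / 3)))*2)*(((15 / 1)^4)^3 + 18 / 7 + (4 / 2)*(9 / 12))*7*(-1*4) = -1356281718750042560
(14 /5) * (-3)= -42 /5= -8.40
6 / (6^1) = 1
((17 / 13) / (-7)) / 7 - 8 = -5113 / 637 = -8.03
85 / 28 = 3.04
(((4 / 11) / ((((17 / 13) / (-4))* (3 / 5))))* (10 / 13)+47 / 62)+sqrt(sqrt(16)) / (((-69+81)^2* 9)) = -2503367 / 3756456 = -0.67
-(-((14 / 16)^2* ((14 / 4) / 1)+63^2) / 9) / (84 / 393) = 9513875 / 4608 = 2064.64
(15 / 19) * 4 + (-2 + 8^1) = 174 / 19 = 9.16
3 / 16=0.19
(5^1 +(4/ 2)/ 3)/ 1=17/ 3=5.67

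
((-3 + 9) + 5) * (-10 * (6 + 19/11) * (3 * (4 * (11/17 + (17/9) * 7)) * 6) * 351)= -297928800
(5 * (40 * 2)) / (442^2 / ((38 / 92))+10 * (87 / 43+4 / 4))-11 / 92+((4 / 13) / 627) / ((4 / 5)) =-658213082221 / 5573063113332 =-0.12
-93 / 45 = -31 / 15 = -2.07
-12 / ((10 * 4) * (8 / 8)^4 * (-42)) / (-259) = -1 / 36260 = -0.00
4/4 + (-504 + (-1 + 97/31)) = -15527/31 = -500.87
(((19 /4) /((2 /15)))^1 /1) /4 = 285 /32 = 8.91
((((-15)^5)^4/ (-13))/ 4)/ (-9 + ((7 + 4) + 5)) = -332525673007965087890625/ 364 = -913532068703200790908.31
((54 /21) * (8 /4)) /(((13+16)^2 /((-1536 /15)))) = -18432 /29435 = -0.63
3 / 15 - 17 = -84 / 5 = -16.80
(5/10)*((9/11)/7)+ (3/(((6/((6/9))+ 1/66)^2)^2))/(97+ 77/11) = 2095019823447/35845438378750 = 0.06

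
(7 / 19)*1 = 7 / 19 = 0.37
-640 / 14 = -320 / 7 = -45.71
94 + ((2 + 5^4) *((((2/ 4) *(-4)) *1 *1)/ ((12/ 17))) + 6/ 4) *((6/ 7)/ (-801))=179236/ 1869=95.90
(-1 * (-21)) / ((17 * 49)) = 3 / 119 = 0.03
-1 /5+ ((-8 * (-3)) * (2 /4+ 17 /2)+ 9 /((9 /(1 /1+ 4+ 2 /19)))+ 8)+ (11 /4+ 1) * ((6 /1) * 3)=56317 /190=296.41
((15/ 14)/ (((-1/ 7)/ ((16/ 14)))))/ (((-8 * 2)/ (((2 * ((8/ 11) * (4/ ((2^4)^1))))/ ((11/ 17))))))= 255/ 847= 0.30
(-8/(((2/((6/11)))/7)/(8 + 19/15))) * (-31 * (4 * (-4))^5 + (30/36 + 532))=-759089192036/165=-4600540557.79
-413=-413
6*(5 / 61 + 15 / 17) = 6000 / 1037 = 5.79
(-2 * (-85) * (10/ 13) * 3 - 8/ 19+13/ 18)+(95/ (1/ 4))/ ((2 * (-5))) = 1576591/ 4446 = 354.61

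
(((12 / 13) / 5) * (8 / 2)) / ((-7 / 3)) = -144 / 455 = -0.32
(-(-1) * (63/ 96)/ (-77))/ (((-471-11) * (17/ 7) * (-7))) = -3/ 2884288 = -0.00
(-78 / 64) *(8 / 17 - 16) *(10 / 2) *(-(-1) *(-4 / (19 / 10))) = -64350 / 323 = -199.23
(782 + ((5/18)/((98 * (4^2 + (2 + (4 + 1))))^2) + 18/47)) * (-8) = -6259.06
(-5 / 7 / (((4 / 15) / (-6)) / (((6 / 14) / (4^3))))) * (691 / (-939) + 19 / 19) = 0.03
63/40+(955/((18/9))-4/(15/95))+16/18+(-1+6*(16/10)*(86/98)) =8150651/17640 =462.06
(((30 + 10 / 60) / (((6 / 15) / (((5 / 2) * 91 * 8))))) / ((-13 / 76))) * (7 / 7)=-2407300 / 3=-802433.33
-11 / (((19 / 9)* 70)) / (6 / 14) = -33 / 190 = -0.17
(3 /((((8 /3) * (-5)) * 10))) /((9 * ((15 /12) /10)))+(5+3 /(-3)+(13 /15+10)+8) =22.85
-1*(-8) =8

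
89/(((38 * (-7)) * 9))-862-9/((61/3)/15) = -126856307/146034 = -868.68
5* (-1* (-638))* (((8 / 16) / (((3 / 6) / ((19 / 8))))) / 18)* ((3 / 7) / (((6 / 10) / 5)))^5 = 295947265625 / 1210104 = 244563.50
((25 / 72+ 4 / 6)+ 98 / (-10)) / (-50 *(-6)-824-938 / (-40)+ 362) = 3163 / 49878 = 0.06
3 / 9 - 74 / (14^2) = -13 / 294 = -0.04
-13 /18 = -0.72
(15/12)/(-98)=-5/392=-0.01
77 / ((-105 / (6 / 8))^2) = 11 / 2800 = 0.00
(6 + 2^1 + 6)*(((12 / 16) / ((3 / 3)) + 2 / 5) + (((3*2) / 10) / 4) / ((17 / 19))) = 1568 / 85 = 18.45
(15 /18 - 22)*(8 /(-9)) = 508 /27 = 18.81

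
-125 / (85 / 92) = -2300 / 17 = -135.29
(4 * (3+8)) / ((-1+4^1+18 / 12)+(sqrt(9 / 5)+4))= 7480 / 1409 -528 * sqrt(5) / 1409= 4.47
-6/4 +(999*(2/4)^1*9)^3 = 726815186259/8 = 90851898282.38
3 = 3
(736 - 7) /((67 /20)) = 14580 /67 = 217.61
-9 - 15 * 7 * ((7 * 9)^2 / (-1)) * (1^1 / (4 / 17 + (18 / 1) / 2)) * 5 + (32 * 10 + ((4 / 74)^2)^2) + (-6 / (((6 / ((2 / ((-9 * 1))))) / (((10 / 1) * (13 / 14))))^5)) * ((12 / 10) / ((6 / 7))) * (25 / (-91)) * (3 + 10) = 5344190389876508292720022 / 23653440230776584291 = 225937.13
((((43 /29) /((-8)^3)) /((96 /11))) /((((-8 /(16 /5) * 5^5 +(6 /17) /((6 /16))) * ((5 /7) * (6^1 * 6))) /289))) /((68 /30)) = 0.00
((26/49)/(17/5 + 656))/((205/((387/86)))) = 39/2207891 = 0.00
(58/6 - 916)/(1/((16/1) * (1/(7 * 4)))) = -517.90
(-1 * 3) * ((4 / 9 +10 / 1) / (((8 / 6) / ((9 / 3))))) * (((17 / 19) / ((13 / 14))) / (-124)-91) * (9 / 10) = 1768596417 / 306280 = 5774.44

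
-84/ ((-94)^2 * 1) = -21/ 2209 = -0.01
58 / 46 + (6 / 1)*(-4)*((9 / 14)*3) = -7249 / 161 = -45.02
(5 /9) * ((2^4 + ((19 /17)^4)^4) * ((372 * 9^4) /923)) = 1446815754503147984475409380 /44914280101240519607963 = 32212.82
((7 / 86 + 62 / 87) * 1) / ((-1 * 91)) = -0.01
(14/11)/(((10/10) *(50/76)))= 532/275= 1.93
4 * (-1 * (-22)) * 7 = 616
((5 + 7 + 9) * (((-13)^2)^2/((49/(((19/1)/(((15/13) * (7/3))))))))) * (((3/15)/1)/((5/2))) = 42327402/6125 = 6910.60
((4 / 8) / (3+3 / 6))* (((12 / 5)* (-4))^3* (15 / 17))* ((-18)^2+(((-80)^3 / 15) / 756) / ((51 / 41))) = -34076704768 / 1062075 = -32085.03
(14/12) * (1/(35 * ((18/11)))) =0.02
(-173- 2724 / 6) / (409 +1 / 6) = -3762 / 2455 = -1.53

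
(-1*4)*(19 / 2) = -38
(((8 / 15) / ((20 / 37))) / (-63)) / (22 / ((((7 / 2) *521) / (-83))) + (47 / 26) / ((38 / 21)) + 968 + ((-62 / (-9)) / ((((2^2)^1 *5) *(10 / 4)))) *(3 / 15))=-0.00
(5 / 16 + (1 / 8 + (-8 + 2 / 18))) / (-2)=1073 / 288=3.73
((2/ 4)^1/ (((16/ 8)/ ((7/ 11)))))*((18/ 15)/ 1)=21/ 110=0.19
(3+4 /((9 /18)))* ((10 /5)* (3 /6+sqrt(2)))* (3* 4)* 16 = 2112+4224* sqrt(2) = 8085.64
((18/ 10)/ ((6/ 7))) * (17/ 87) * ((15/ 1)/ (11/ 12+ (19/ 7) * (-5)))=-14994/ 30827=-0.49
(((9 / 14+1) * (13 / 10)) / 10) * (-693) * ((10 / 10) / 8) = -29601 / 1600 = -18.50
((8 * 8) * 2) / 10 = 64 / 5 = 12.80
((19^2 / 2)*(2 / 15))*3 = 361 / 5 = 72.20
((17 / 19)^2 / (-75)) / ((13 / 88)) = -25432 / 351975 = -0.07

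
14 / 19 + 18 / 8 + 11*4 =3571 / 76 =46.99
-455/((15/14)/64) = -81536/3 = -27178.67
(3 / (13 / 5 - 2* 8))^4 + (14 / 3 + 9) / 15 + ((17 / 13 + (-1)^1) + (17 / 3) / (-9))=20925105989 / 35365217355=0.59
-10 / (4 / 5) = -25 / 2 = -12.50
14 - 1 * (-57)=71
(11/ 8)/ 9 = 11/ 72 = 0.15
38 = 38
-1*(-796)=796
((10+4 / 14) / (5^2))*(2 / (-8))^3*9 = -81 / 1400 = -0.06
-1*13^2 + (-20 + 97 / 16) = -2927 / 16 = -182.94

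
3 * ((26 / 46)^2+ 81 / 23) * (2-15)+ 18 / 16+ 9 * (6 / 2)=-514959 / 4232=-121.68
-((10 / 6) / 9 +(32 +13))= -1220 / 27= -45.19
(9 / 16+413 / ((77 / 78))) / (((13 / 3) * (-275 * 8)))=-221193 / 5033600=-0.04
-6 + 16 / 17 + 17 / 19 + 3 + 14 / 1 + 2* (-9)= -1668 / 323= -5.16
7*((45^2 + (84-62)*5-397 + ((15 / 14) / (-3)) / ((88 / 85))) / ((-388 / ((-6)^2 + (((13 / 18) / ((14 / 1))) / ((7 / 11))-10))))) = -32830457179 / 40153344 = -817.63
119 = 119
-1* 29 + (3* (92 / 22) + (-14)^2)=1975 / 11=179.55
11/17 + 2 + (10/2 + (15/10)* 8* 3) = 742/17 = 43.65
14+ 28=42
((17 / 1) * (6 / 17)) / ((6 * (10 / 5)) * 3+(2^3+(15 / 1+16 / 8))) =6 / 61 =0.10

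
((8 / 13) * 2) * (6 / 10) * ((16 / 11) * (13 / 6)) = 128 / 55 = 2.33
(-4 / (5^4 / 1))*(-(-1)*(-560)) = 448 / 125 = 3.58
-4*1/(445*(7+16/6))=-12/12905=-0.00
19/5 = 3.80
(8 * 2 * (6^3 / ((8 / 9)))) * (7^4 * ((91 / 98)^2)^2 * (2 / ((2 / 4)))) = 27761292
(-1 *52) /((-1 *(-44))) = -13 /11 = -1.18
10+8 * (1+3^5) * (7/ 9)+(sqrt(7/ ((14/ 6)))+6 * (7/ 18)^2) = sqrt(3)+82573/ 54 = 1530.86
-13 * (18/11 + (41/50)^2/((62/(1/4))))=-145320383/6820000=-21.31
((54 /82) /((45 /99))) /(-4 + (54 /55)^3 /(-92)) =-227301525 /629180506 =-0.36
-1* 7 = -7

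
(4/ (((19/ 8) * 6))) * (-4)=-64/ 57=-1.12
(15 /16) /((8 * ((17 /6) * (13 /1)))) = 45 /14144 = 0.00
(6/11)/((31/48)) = 288/341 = 0.84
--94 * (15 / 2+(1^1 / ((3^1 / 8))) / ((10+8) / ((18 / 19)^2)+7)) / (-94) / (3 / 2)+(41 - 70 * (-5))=187950 / 487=385.93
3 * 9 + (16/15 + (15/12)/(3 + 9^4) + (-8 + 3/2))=21.57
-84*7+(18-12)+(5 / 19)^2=-210077 / 361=-581.93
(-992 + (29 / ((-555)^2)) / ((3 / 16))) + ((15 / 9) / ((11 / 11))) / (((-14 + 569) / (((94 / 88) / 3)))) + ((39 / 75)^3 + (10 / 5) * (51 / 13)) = -36119439744437 / 36706312500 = -984.01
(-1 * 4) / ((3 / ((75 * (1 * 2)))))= -200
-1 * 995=-995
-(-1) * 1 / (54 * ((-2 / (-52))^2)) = 338 / 27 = 12.52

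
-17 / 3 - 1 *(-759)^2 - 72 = -1728476 / 3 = -576158.67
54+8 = 62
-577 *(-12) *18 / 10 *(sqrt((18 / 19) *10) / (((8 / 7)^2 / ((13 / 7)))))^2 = 1161087291 / 4864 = 238710.38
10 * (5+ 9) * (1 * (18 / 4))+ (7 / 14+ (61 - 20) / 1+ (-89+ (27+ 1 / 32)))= 19505 / 32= 609.53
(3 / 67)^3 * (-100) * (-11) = 29700 / 300763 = 0.10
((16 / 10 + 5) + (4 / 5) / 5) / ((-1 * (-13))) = 13 / 25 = 0.52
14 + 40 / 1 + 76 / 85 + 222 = 23536 / 85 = 276.89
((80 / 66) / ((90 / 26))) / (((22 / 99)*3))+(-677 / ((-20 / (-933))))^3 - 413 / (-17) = -424126152973359126443 / 13464000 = -31500754082988.65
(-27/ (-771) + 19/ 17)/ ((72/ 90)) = 6295/ 4369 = 1.44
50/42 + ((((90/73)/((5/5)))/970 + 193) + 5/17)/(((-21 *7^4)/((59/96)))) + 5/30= 789400053451/582674756832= 1.35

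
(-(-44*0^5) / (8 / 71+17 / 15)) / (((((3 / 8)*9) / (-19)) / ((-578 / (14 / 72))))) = 0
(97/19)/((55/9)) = 873/1045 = 0.84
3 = 3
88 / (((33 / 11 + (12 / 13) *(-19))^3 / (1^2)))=-193336 / 6751269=-0.03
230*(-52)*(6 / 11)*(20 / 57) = -478400 / 209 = -2289.00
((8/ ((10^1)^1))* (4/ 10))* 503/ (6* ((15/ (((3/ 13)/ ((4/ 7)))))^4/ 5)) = 1207703/ 17136600000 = 0.00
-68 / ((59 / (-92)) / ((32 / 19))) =200192 / 1121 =178.58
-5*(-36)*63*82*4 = 3719520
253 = 253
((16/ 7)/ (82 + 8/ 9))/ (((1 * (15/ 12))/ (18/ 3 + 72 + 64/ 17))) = 80064/ 44387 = 1.80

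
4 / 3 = 1.33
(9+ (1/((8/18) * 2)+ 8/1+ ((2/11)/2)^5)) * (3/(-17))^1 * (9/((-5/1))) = 630514881/109514680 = 5.76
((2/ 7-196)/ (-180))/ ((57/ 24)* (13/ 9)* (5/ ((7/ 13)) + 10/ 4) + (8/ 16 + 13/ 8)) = 1096/ 42897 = 0.03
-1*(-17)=17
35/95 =7/19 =0.37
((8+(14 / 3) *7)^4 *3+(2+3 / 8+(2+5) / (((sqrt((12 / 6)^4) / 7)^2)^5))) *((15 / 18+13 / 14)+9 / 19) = 51813630809205619 / 2824077312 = 18347100.69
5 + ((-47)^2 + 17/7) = 15515/7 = 2216.43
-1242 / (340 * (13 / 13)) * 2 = -621 / 85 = -7.31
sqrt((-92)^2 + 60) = 2 * sqrt(2131) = 92.33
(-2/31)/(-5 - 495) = 1/7750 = 0.00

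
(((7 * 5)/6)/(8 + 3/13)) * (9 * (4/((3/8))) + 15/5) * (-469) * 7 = -49294245/214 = -230346.94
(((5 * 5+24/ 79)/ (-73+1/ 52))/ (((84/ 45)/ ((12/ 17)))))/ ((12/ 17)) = -25987/ 139909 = -0.19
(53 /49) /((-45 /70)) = -106 /63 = -1.68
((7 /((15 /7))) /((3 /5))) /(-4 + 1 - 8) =-49 /99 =-0.49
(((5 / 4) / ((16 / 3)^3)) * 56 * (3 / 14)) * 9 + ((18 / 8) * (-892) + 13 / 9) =-73899995 / 36864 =-2004.67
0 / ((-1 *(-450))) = 0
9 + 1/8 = 73/8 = 9.12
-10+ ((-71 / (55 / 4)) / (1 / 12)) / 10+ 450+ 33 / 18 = 435.64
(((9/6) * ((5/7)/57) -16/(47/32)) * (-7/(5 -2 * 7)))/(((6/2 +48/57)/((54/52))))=-407871/178412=-2.29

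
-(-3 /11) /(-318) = -1 /1166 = -0.00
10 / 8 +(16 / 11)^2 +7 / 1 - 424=-200199 / 484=-413.63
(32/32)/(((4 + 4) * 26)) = 0.00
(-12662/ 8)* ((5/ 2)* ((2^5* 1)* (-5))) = 633100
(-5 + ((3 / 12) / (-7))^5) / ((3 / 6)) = -86051841 / 8605184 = -10.00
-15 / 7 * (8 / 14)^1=-60 / 49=-1.22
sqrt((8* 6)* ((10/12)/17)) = 2* sqrt(170)/17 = 1.53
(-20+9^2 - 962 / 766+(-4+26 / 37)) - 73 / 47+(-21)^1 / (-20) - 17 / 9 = 6480443153 / 119886660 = 54.05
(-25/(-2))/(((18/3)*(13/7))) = 175/156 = 1.12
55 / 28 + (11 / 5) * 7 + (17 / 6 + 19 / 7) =22.91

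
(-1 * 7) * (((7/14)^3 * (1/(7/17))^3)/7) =-1.79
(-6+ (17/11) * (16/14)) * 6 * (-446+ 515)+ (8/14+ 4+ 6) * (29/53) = -1018498/583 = -1746.99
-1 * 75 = -75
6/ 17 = 0.35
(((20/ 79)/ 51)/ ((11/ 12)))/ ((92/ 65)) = 1300/ 339779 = 0.00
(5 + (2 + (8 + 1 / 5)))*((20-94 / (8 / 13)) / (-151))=10089 / 755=13.36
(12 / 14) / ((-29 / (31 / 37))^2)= 5766 / 8059303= 0.00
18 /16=1.12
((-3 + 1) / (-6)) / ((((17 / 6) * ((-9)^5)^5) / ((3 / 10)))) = -0.00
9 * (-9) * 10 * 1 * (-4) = 3240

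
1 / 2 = 0.50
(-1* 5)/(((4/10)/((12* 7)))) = -1050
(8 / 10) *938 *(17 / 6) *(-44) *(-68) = 95420864 / 15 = 6361390.93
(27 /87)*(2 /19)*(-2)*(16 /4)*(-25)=3600 /551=6.53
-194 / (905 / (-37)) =7178 / 905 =7.93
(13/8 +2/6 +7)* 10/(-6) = -1075/72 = -14.93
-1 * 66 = -66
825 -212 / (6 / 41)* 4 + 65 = -4904.67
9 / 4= 2.25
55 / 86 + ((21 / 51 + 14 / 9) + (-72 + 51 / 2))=-288773 / 6579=-43.89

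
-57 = -57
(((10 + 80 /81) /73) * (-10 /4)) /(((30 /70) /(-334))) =5202050 /17739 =293.25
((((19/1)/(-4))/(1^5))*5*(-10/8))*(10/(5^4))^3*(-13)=-247/156250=-0.00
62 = 62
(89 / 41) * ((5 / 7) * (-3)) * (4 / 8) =-1335 / 574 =-2.33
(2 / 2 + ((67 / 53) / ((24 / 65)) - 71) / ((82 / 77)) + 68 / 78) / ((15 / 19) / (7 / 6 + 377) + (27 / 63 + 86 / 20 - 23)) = 125999280474305 / 37378626397944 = 3.37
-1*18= -18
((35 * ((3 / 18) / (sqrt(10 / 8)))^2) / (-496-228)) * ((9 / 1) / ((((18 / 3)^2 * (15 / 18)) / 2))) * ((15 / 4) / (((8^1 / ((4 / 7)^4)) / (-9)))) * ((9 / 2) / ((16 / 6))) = 243 / 496664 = 0.00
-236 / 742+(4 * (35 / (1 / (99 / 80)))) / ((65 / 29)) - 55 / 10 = 6894777 / 96460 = 71.48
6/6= 1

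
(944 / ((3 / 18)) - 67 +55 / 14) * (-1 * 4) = -156826 / 7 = -22403.71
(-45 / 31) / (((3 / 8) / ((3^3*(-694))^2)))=-1359145718.71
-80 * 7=-560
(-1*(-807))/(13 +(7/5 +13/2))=8070/209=38.61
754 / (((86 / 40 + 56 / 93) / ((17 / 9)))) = 7947160 / 15357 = 517.49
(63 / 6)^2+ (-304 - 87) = -1123 / 4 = -280.75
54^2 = 2916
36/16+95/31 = 659/124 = 5.31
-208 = -208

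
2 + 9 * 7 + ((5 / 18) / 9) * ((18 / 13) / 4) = 30425 / 468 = 65.01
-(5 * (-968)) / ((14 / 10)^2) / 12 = 30250 / 147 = 205.78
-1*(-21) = 21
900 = 900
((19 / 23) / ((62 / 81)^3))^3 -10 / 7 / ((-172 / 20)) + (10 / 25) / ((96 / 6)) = 1596769636939598823033243 / 247882126672624898961920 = 6.44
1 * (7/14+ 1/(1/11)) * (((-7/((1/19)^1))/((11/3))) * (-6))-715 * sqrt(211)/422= 27531/11-715 * sqrt(211)/422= 2478.21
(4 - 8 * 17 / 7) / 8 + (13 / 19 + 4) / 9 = -3371 / 2394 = -1.41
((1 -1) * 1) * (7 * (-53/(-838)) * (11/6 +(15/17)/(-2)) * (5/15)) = 0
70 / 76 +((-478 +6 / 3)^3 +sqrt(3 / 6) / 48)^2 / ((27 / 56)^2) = 49900381706963123046319 / 997272 - 21138634496*sqrt(2) / 2187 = 50036882308268166.73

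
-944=-944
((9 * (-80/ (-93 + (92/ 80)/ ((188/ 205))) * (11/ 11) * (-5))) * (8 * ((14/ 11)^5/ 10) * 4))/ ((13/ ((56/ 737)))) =-260914686197760/ 106458243331583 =-2.45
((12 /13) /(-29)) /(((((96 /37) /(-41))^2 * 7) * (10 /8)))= -2301289 /2533440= -0.91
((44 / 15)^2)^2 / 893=3748096 / 45208125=0.08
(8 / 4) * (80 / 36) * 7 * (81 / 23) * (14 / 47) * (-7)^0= 35280 / 1081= 32.64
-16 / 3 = -5.33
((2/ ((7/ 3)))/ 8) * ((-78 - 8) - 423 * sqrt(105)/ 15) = -423 * sqrt(105)/ 140 - 129/ 14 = -40.17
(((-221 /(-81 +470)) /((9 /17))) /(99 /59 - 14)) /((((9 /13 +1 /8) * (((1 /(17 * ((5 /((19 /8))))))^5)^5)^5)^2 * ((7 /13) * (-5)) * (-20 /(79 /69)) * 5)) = 913588553721686074097316979533162875404692582946563236145542196154546925167040127318854321251699470318487246407728895968414175965538492627185687128735056522634769333986270267616524349673035622071946895907256928112171121525182641709367419643429813123454263529723067190178205693584706076488852069088620228106322284239509400832180137263541015685104652391806120937200331167479627328047210327635821970038273532735323546497727861231295325053619659285263093786457169885711564800000000000000000000000000000000000000000000000000000000000000000000000000000000000000000000000000000000000000000000000000000000000000000000000000000000000000000000000000000000000000000000000000000000000000000000000000000000000000000000000000000 /59989313300375932011767714754373149256554136199267000321749521677192591648525401626755395285466954519970043626521923715940910262009251257750880600318647860442733421701031018378228369330072612636338597709151997648526273898763870589948658774718390758441099443196640468046320378737027130642823059041928692128856043213677501222589641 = 15229188391392387128187900000000000000000000000000000000000000000000000000000000000000000000000000000000000000000000000000000000000000000000000000000000000000000000000000000000000000000000000000000000000000000000000000000000000000000000000000000000000000000000000000000000000000000000000000000000000000000000000000000000000000000000000000000000000000000000000000000000000000000000000000.00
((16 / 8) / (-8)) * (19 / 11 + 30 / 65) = -313 / 572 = -0.55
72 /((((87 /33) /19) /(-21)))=-316008 /29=-10896.83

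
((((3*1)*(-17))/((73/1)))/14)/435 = -17/148190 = -0.00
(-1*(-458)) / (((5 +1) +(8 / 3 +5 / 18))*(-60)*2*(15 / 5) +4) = -229 / 1608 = -0.14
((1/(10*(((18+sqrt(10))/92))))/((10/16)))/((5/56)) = 185472/19625 - 10304*sqrt(10)/19625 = 7.79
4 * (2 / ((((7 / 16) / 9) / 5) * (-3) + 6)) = 1920 / 1433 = 1.34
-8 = -8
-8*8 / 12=-16 / 3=-5.33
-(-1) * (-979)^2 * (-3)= -2875323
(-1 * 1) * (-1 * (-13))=-13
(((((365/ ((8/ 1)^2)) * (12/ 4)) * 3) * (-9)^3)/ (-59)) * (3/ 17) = 7184295/ 64192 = 111.92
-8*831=-6648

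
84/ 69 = 28/ 23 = 1.22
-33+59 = 26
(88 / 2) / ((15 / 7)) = 308 / 15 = 20.53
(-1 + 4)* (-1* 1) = -3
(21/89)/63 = 1/267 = 0.00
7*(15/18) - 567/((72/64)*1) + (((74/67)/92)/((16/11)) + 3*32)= -59493707/147936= -402.16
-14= -14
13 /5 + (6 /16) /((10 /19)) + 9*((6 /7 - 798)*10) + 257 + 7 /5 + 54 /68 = -680492937 /9520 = -71480.35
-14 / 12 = -7 / 6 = -1.17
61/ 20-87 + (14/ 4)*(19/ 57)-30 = -6767/ 60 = -112.78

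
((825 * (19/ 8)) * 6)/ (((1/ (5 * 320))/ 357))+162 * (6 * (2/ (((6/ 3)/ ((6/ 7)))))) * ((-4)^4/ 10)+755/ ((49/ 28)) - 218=235031703966/ 35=6715191541.89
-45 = -45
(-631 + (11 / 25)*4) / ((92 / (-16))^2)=-251696 / 13225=-19.03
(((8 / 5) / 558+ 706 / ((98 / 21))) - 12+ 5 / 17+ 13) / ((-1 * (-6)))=25329491 / 996030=25.43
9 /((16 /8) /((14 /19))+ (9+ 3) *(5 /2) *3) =63 /649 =0.10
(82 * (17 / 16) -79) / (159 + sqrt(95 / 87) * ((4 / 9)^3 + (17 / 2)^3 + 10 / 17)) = -1104771901488840 / 331340590664632463 + 49101055403985 * sqrt(8265) / 331340590664632463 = 0.01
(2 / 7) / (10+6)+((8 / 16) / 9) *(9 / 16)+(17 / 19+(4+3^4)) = 85.94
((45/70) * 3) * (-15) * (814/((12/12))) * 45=-7417575/7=-1059653.57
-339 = -339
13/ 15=0.87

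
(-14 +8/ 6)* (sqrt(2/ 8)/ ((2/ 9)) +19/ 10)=-1577/ 30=-52.57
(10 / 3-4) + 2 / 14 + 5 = 94 / 21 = 4.48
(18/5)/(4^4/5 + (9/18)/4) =144/2053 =0.07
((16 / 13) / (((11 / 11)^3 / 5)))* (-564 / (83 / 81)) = -3654720 / 1079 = -3387.14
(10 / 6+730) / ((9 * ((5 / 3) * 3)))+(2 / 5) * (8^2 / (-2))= 467 / 135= 3.46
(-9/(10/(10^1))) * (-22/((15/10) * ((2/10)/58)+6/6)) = 10440/53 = 196.98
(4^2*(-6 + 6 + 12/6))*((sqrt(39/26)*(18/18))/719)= 16*sqrt(6)/719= 0.05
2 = 2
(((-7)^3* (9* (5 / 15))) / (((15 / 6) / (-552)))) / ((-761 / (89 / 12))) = -2214.31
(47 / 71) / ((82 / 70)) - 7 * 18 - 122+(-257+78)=-426.43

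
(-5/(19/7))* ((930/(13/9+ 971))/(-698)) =0.00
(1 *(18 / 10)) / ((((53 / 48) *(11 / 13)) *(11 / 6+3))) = 33696 / 84535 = 0.40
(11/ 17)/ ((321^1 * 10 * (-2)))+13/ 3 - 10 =-206157/ 36380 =-5.67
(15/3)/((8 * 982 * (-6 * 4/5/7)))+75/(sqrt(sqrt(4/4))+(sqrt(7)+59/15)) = 15695605325/735510144 - 16875 * sqrt(7)/3901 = 9.89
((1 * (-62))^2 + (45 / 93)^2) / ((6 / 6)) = 3844.23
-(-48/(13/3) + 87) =-987/13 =-75.92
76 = 76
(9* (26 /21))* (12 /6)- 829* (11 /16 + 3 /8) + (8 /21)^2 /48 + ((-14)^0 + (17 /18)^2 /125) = -6806966981 /7938000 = -857.52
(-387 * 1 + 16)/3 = -123.67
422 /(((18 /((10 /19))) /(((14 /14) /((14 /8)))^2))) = 33760 /8379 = 4.03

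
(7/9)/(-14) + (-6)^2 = 35.94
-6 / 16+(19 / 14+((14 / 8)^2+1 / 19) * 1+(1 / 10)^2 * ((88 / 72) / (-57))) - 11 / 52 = 72555121 / 18673200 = 3.89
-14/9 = -1.56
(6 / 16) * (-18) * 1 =-27 / 4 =-6.75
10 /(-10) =-1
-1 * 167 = -167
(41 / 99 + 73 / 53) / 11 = 9400 / 57717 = 0.16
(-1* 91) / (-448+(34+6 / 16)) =0.22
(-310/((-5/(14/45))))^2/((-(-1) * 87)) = 753424/176175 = 4.28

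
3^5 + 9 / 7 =244.29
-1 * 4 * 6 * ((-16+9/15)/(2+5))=52.80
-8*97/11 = -776/11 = -70.55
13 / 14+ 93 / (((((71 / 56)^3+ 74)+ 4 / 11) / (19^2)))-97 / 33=29826136274915 / 68186999958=437.42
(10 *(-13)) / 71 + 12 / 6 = 12 / 71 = 0.17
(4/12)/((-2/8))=-4/3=-1.33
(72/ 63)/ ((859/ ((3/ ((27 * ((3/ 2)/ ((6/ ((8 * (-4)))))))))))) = -0.00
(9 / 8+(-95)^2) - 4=72177 / 8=9022.12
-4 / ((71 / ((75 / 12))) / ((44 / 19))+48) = -1100 / 14549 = -0.08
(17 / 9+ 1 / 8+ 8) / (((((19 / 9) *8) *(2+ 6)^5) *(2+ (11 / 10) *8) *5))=721 / 2151677952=0.00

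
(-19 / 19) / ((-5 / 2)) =2 / 5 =0.40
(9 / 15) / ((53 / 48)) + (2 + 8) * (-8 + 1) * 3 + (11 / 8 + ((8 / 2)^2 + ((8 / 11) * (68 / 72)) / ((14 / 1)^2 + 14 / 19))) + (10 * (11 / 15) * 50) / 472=-4427415040397 / 23143677480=-191.30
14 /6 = 7 /3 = 2.33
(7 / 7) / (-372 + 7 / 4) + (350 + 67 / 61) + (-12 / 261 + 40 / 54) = 24884600243 / 70737003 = 351.79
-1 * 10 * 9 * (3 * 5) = -1350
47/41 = 1.15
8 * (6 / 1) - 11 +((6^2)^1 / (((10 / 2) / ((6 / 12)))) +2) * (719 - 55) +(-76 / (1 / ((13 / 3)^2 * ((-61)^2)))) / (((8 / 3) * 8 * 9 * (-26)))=20818763 / 4320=4819.16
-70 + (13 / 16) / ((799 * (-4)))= -70.00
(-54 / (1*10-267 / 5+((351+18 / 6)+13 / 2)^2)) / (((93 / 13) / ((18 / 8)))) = -10530 / 80548447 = -0.00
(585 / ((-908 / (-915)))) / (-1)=-535275 / 908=-589.51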